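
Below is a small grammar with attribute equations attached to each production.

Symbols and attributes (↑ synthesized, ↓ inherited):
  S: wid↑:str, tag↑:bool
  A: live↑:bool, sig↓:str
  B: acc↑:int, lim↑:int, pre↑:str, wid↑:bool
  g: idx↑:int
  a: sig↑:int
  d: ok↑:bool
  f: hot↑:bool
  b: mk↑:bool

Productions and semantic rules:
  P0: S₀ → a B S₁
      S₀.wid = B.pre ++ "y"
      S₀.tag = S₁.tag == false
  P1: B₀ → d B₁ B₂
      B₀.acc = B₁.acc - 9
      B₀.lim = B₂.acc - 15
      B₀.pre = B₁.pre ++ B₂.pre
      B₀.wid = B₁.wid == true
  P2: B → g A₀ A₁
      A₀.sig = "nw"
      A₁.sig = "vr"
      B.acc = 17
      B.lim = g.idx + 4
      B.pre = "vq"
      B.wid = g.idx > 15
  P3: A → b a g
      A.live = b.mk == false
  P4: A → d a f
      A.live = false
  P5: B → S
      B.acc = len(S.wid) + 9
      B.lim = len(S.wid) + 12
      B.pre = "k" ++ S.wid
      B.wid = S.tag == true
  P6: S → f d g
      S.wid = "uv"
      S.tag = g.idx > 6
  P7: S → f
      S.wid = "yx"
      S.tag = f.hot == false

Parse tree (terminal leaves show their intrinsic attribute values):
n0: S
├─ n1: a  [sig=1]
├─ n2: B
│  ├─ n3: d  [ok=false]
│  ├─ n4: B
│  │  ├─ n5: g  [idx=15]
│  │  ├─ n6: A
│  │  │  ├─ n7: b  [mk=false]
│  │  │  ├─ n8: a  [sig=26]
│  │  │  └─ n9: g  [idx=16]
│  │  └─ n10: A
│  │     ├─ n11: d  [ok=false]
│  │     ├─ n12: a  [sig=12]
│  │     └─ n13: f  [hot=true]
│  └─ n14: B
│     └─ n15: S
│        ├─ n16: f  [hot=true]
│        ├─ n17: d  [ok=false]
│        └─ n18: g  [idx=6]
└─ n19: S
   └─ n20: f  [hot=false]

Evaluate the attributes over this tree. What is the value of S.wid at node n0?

1. n1.sig = 1  [terminal]
2. n3.ok = false  [terminal]
3. n5.idx = 15  [terminal]
4. n6.sig = "nw"  ["nw"]
5. n7.mk = false  [terminal]
6. n8.sig = 26  [terminal]
7. n9.idx = 16  [terminal]
8. n6.live = true  [b.mk == false]
9. n10.sig = "vr"  ["vr"]
10. n11.ok = false  [terminal]
11. n12.sig = 12  [terminal]
12. n13.hot = true  [terminal]
13. n10.live = false  [false]
14. n4.acc = 17  [17]
15. n4.lim = 19  [g.idx + 4]
16. n4.pre = "vq"  ["vq"]
17. n4.wid = false  [g.idx > 15]
18. n16.hot = true  [terminal]
19. n17.ok = false  [terminal]
20. n18.idx = 6  [terminal]
21. n15.wid = "uv"  ["uv"]
22. n15.tag = false  [g.idx > 6]
23. n14.acc = 11  [len(S.wid) + 9]
24. n14.lim = 14  [len(S.wid) + 12]
25. n14.pre = "kuv"  ["k" ++ S.wid]
26. n14.wid = false  [S.tag == true]
27. n2.acc = 8  [B₁.acc - 9]
28. n2.lim = -4  [B₂.acc - 15]
29. n2.pre = "vqkuv"  [B₁.pre ++ B₂.pre]
30. n2.wid = false  [B₁.wid == true]
31. n20.hot = false  [terminal]
32. n19.wid = "yx"  ["yx"]
33. n19.tag = true  [f.hot == false]
34. n0.wid = "vqkuvy"  [B.pre ++ "y"]
35. n0.tag = false  [S₁.tag == false]

"vqkuvy"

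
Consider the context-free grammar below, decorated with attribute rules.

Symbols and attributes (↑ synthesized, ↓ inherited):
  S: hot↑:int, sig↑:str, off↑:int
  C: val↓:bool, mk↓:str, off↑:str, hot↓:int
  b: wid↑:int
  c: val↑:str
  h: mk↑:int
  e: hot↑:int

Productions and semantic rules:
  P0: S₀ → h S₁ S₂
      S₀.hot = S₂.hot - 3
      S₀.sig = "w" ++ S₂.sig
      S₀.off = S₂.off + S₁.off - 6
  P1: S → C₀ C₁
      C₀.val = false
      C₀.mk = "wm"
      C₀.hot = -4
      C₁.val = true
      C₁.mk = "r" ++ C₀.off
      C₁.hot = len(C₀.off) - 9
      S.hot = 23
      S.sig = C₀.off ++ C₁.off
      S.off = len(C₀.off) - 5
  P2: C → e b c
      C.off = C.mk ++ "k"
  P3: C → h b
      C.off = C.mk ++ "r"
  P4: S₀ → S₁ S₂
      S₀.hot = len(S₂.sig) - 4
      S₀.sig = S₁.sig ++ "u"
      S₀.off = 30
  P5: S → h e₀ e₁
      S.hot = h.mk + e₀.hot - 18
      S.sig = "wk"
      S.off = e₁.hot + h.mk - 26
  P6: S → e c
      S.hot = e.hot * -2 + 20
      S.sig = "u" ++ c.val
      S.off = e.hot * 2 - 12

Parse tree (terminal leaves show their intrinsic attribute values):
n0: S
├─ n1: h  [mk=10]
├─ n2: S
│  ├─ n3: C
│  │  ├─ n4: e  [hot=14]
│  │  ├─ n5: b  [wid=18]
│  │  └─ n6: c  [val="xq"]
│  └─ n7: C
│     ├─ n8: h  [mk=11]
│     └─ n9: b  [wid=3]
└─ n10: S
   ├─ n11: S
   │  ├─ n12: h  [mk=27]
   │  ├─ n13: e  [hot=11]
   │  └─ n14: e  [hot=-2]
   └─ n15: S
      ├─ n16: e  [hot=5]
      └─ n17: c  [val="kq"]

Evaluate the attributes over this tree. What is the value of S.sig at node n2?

"wmkrwmkr"

1. n1.mk = 10  [terminal]
2. n3.val = false  [false]
3. n3.mk = "wm"  ["wm"]
4. n3.hot = -4  [-4]
5. n4.hot = 14  [terminal]
6. n5.wid = 18  [terminal]
7. n6.val = "xq"  [terminal]
8. n3.off = "wmk"  [C.mk ++ "k"]
9. n7.val = true  [true]
10. n7.mk = "rwmk"  ["r" ++ C₀.off]
11. n7.hot = -6  [len(C₀.off) - 9]
12. n8.mk = 11  [terminal]
13. n9.wid = 3  [terminal]
14. n7.off = "rwmkr"  [C.mk ++ "r"]
15. n2.hot = 23  [23]
16. n2.sig = "wmkrwmkr"  [C₀.off ++ C₁.off]
17. n2.off = -2  [len(C₀.off) - 5]
18. n12.mk = 27  [terminal]
19. n13.hot = 11  [terminal]
20. n14.hot = -2  [terminal]
21. n11.hot = 20  [h.mk + e₀.hot - 18]
22. n11.sig = "wk"  ["wk"]
23. n11.off = -1  [e₁.hot + h.mk - 26]
24. n16.hot = 5  [terminal]
25. n17.val = "kq"  [terminal]
26. n15.hot = 10  [e.hot * -2 + 20]
27. n15.sig = "ukq"  ["u" ++ c.val]
28. n15.off = -2  [e.hot * 2 - 12]
29. n10.hot = -1  [len(S₂.sig) - 4]
30. n10.sig = "wku"  [S₁.sig ++ "u"]
31. n10.off = 30  [30]
32. n0.hot = -4  [S₂.hot - 3]
33. n0.sig = "wwku"  ["w" ++ S₂.sig]
34. n0.off = 22  [S₂.off + S₁.off - 6]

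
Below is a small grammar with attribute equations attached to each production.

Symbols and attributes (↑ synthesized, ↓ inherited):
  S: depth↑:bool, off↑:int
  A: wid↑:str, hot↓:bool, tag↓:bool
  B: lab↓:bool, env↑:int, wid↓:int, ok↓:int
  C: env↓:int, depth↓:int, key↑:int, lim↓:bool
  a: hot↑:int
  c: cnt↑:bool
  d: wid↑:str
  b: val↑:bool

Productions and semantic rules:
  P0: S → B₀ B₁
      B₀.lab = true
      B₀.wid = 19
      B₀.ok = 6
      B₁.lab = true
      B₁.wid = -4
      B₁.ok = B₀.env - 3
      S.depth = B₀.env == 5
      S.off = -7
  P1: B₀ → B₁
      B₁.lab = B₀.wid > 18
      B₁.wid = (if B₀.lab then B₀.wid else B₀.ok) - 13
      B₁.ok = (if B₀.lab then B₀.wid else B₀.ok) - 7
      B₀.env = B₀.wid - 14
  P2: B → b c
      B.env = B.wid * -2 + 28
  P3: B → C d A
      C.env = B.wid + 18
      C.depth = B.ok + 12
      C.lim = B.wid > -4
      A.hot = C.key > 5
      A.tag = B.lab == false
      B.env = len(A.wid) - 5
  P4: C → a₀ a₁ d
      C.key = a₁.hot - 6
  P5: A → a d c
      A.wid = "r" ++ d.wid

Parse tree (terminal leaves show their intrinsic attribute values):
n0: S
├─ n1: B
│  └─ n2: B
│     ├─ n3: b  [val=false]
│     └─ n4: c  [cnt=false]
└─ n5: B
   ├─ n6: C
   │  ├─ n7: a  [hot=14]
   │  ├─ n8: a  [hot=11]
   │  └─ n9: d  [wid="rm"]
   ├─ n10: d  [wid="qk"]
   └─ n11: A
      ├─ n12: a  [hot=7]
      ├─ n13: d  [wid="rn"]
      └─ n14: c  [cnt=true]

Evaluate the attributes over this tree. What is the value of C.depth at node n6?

14

1. n1.lab = true  [true]
2. n1.wid = 19  [19]
3. n1.ok = 6  [6]
4. n2.lab = true  [B₀.wid > 18]
5. n2.wid = 6  [(if B₀.lab then B₀.wid else B₀.ok) - 13]
6. n2.ok = 12  [(if B₀.lab then B₀.wid else B₀.ok) - 7]
7. n3.val = false  [terminal]
8. n4.cnt = false  [terminal]
9. n2.env = 16  [B.wid * -2 + 28]
10. n1.env = 5  [B₀.wid - 14]
11. n5.lab = true  [true]
12. n5.wid = -4  [-4]
13. n5.ok = 2  [B₀.env - 3]
14. n6.env = 14  [B.wid + 18]
15. n6.depth = 14  [B.ok + 12]
16. n6.lim = false  [B.wid > -4]
17. n7.hot = 14  [terminal]
18. n8.hot = 11  [terminal]
19. n9.wid = "rm"  [terminal]
20. n6.key = 5  [a₁.hot - 6]
21. n10.wid = "qk"  [terminal]
22. n11.hot = false  [C.key > 5]
23. n11.tag = false  [B.lab == false]
24. n12.hot = 7  [terminal]
25. n13.wid = "rn"  [terminal]
26. n14.cnt = true  [terminal]
27. n11.wid = "rrn"  ["r" ++ d.wid]
28. n5.env = -2  [len(A.wid) - 5]
29. n0.depth = true  [B₀.env == 5]
30. n0.off = -7  [-7]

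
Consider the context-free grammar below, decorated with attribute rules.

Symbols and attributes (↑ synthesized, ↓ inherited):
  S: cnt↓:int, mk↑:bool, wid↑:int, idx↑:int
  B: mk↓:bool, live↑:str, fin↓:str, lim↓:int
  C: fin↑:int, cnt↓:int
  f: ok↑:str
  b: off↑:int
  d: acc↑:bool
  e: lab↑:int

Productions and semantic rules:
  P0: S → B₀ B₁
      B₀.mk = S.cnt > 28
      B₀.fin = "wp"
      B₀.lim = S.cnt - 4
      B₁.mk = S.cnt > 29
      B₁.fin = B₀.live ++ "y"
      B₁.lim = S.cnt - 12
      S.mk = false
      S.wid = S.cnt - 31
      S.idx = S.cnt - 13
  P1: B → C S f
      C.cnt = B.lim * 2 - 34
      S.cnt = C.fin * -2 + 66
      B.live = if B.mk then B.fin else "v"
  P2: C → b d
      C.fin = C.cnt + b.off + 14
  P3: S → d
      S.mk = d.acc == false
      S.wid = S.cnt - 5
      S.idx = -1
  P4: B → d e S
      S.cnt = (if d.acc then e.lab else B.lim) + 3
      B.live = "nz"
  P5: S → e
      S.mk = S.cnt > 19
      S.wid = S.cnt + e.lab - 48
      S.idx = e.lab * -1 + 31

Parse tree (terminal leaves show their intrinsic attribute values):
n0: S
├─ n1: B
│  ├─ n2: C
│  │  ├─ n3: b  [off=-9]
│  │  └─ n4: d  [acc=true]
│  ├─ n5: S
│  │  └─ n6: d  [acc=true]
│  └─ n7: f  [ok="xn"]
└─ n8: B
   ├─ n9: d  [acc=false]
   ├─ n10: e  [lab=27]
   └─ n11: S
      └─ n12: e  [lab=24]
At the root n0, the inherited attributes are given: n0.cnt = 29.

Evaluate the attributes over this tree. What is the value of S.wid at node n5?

19

1. n0.cnt = 29  [given at root]
2. n1.mk = true  [S.cnt > 28]
3. n1.fin = "wp"  ["wp"]
4. n1.lim = 25  [S.cnt - 4]
5. n2.cnt = 16  [B.lim * 2 - 34]
6. n3.off = -9  [terminal]
7. n4.acc = true  [terminal]
8. n2.fin = 21  [C.cnt + b.off + 14]
9. n5.cnt = 24  [C.fin * -2 + 66]
10. n6.acc = true  [terminal]
11. n5.mk = false  [d.acc == false]
12. n5.wid = 19  [S.cnt - 5]
13. n5.idx = -1  [-1]
14. n7.ok = "xn"  [terminal]
15. n1.live = "wp"  [if B.mk then B.fin else "v"]
16. n8.mk = false  [S.cnt > 29]
17. n8.fin = "wpy"  [B₀.live ++ "y"]
18. n8.lim = 17  [S.cnt - 12]
19. n9.acc = false  [terminal]
20. n10.lab = 27  [terminal]
21. n11.cnt = 20  [(if d.acc then e.lab else B.lim) + 3]
22. n12.lab = 24  [terminal]
23. n11.mk = true  [S.cnt > 19]
24. n11.wid = -4  [S.cnt + e.lab - 48]
25. n11.idx = 7  [e.lab * -1 + 31]
26. n8.live = "nz"  ["nz"]
27. n0.mk = false  [false]
28. n0.wid = -2  [S.cnt - 31]
29. n0.idx = 16  [S.cnt - 13]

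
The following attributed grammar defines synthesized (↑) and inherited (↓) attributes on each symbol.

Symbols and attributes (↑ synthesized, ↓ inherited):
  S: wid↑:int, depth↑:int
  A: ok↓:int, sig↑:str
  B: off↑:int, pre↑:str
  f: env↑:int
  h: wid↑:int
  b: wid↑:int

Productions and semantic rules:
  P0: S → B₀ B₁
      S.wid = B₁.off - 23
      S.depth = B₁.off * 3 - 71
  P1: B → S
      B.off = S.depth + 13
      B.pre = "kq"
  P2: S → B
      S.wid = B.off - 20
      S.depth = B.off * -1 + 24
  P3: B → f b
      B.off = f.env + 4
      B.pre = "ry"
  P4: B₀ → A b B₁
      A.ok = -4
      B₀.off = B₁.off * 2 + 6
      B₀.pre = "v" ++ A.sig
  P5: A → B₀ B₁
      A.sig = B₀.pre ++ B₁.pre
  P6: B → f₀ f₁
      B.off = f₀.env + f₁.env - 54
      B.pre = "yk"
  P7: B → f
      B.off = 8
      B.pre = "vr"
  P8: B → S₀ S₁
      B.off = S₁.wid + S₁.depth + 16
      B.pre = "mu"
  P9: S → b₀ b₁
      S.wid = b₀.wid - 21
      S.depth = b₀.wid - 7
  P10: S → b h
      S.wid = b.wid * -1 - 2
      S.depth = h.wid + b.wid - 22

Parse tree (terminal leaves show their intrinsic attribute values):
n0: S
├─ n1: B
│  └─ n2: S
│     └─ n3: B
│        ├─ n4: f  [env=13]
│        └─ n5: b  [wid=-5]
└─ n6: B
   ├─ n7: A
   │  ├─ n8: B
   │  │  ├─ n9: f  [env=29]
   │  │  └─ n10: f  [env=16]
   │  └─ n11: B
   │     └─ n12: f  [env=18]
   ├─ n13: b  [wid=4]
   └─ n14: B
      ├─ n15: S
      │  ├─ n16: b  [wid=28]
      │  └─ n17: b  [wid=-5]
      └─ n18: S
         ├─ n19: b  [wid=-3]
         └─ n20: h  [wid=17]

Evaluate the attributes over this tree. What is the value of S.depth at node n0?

1

1. n4.env = 13  [terminal]
2. n5.wid = -5  [terminal]
3. n3.off = 17  [f.env + 4]
4. n3.pre = "ry"  ["ry"]
5. n2.wid = -3  [B.off - 20]
6. n2.depth = 7  [B.off * -1 + 24]
7. n1.off = 20  [S.depth + 13]
8. n1.pre = "kq"  ["kq"]
9. n7.ok = -4  [-4]
10. n9.env = 29  [terminal]
11. n10.env = 16  [terminal]
12. n8.off = -9  [f₀.env + f₁.env - 54]
13. n8.pre = "yk"  ["yk"]
14. n12.env = 18  [terminal]
15. n11.off = 8  [8]
16. n11.pre = "vr"  ["vr"]
17. n7.sig = "ykvr"  [B₀.pre ++ B₁.pre]
18. n13.wid = 4  [terminal]
19. n16.wid = 28  [terminal]
20. n17.wid = -5  [terminal]
21. n15.wid = 7  [b₀.wid - 21]
22. n15.depth = 21  [b₀.wid - 7]
23. n19.wid = -3  [terminal]
24. n20.wid = 17  [terminal]
25. n18.wid = 1  [b.wid * -1 - 2]
26. n18.depth = -8  [h.wid + b.wid - 22]
27. n14.off = 9  [S₁.wid + S₁.depth + 16]
28. n14.pre = "mu"  ["mu"]
29. n6.off = 24  [B₁.off * 2 + 6]
30. n6.pre = "vykvr"  ["v" ++ A.sig]
31. n0.wid = 1  [B₁.off - 23]
32. n0.depth = 1  [B₁.off * 3 - 71]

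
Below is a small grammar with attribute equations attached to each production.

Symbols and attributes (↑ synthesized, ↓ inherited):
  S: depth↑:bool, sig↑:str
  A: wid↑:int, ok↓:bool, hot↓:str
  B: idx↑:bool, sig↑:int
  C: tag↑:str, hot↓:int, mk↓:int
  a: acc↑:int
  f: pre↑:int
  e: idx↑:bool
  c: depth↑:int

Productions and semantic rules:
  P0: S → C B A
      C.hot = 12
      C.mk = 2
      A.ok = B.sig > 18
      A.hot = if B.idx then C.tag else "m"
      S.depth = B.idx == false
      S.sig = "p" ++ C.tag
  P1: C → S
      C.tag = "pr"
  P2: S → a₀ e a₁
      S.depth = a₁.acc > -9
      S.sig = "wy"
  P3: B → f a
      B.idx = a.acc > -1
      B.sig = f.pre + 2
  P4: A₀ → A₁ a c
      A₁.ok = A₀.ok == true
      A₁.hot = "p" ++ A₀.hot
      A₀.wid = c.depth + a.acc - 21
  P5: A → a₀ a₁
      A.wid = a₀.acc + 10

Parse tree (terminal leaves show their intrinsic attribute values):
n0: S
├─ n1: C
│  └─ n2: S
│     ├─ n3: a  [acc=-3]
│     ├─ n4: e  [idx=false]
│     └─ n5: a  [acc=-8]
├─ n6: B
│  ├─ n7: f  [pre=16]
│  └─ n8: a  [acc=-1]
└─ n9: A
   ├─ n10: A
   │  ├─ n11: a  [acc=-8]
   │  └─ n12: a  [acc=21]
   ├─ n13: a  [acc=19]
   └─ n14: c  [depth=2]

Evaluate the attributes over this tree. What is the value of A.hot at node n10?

1. n1.hot = 12  [12]
2. n1.mk = 2  [2]
3. n3.acc = -3  [terminal]
4. n4.idx = false  [terminal]
5. n5.acc = -8  [terminal]
6. n2.depth = true  [a₁.acc > -9]
7. n2.sig = "wy"  ["wy"]
8. n1.tag = "pr"  ["pr"]
9. n7.pre = 16  [terminal]
10. n8.acc = -1  [terminal]
11. n6.idx = false  [a.acc > -1]
12. n6.sig = 18  [f.pre + 2]
13. n9.ok = false  [B.sig > 18]
14. n9.hot = "m"  [if B.idx then C.tag else "m"]
15. n10.ok = false  [A₀.ok == true]
16. n10.hot = "pm"  ["p" ++ A₀.hot]
17. n11.acc = -8  [terminal]
18. n12.acc = 21  [terminal]
19. n10.wid = 2  [a₀.acc + 10]
20. n13.acc = 19  [terminal]
21. n14.depth = 2  [terminal]
22. n9.wid = 0  [c.depth + a.acc - 21]
23. n0.depth = true  [B.idx == false]
24. n0.sig = "ppr"  ["p" ++ C.tag]

"pm"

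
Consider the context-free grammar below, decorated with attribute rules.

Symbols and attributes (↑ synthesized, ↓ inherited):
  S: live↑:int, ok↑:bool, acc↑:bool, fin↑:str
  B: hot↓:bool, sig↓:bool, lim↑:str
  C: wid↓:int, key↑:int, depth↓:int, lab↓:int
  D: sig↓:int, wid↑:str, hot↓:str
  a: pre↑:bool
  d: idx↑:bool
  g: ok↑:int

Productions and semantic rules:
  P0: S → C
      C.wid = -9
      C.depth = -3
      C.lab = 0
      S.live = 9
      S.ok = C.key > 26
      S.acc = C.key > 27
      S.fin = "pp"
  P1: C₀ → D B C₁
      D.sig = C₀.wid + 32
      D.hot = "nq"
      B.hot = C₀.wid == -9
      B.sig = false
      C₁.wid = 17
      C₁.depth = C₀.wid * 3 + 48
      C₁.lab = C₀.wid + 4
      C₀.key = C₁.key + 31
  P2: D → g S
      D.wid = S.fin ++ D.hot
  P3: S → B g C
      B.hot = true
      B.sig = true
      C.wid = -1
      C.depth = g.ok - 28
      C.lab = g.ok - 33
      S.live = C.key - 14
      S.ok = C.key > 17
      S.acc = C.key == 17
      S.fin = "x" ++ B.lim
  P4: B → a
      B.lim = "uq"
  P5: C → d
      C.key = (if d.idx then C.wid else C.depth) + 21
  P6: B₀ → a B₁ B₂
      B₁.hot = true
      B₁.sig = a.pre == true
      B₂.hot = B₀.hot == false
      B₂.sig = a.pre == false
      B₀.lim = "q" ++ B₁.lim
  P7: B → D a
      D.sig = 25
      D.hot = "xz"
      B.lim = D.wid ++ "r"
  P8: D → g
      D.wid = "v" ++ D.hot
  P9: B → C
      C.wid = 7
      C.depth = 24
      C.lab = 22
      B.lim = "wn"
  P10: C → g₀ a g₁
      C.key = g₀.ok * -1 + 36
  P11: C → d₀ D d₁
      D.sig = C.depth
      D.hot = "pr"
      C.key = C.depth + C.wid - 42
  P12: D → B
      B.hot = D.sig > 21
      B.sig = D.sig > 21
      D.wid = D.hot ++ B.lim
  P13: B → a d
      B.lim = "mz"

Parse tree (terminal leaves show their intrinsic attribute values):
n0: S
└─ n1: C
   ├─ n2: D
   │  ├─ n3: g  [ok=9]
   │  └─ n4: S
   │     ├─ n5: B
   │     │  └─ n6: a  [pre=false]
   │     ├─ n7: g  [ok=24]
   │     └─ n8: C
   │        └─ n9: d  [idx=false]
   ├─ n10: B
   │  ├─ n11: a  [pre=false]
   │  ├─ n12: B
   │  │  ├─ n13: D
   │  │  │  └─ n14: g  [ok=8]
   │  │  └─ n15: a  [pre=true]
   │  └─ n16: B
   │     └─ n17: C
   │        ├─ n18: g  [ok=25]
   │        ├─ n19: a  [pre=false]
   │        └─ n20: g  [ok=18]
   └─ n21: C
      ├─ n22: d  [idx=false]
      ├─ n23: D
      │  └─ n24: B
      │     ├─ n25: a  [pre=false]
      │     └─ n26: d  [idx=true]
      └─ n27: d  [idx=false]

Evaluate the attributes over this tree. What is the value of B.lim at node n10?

1. n1.wid = -9  [-9]
2. n1.depth = -3  [-3]
3. n1.lab = 0  [0]
4. n2.sig = 23  [C₀.wid + 32]
5. n2.hot = "nq"  ["nq"]
6. n3.ok = 9  [terminal]
7. n5.hot = true  [true]
8. n5.sig = true  [true]
9. n6.pre = false  [terminal]
10. n5.lim = "uq"  ["uq"]
11. n7.ok = 24  [terminal]
12. n8.wid = -1  [-1]
13. n8.depth = -4  [g.ok - 28]
14. n8.lab = -9  [g.ok - 33]
15. n9.idx = false  [terminal]
16. n8.key = 17  [(if d.idx then C.wid else C.depth) + 21]
17. n4.live = 3  [C.key - 14]
18. n4.ok = false  [C.key > 17]
19. n4.acc = true  [C.key == 17]
20. n4.fin = "xuq"  ["x" ++ B.lim]
21. n2.wid = "xuqnq"  [S.fin ++ D.hot]
22. n10.hot = true  [C₀.wid == -9]
23. n10.sig = false  [false]
24. n11.pre = false  [terminal]
25. n12.hot = true  [true]
26. n12.sig = false  [a.pre == true]
27. n13.sig = 25  [25]
28. n13.hot = "xz"  ["xz"]
29. n14.ok = 8  [terminal]
30. n13.wid = "vxz"  ["v" ++ D.hot]
31. n15.pre = true  [terminal]
32. n12.lim = "vxzr"  [D.wid ++ "r"]
33. n16.hot = false  [B₀.hot == false]
34. n16.sig = true  [a.pre == false]
35. n17.wid = 7  [7]
36. n17.depth = 24  [24]
37. n17.lab = 22  [22]
38. n18.ok = 25  [terminal]
39. n19.pre = false  [terminal]
40. n20.ok = 18  [terminal]
41. n17.key = 11  [g₀.ok * -1 + 36]
42. n16.lim = "wn"  ["wn"]
43. n10.lim = "qvxzr"  ["q" ++ B₁.lim]
44. n21.wid = 17  [17]
45. n21.depth = 21  [C₀.wid * 3 + 48]
46. n21.lab = -5  [C₀.wid + 4]
47. n22.idx = false  [terminal]
48. n23.sig = 21  [C.depth]
49. n23.hot = "pr"  ["pr"]
50. n24.hot = false  [D.sig > 21]
51. n24.sig = false  [D.sig > 21]
52. n25.pre = false  [terminal]
53. n26.idx = true  [terminal]
54. n24.lim = "mz"  ["mz"]
55. n23.wid = "prmz"  [D.hot ++ B.lim]
56. n27.idx = false  [terminal]
57. n21.key = -4  [C.depth + C.wid - 42]
58. n1.key = 27  [C₁.key + 31]
59. n0.live = 9  [9]
60. n0.ok = true  [C.key > 26]
61. n0.acc = false  [C.key > 27]
62. n0.fin = "pp"  ["pp"]

"qvxzr"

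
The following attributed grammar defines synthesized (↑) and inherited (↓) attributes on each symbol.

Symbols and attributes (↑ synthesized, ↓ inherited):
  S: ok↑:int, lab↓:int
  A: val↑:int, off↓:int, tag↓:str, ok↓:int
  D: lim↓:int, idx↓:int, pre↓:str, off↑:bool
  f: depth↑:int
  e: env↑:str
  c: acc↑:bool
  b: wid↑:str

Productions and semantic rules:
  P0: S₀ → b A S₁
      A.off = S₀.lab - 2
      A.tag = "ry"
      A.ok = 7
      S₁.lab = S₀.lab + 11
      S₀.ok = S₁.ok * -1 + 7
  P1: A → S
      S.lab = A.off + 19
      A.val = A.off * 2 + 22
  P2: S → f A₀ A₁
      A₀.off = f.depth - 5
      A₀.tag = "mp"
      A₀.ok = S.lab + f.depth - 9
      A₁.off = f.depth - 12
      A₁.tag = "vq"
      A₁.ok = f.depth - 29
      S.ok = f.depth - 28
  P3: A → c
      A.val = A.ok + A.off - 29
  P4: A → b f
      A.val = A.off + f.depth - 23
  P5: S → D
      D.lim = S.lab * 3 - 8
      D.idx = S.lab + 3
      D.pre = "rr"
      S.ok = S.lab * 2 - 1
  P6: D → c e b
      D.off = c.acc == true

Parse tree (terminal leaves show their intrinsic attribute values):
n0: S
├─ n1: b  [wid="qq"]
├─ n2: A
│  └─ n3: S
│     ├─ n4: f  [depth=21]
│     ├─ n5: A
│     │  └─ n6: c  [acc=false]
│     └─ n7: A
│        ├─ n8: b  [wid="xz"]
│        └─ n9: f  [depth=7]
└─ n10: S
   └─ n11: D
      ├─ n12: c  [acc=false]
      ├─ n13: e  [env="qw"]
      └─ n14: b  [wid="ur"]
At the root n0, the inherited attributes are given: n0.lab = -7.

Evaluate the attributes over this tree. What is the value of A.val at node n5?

9

1. n0.lab = -7  [given at root]
2. n1.wid = "qq"  [terminal]
3. n2.off = -9  [S₀.lab - 2]
4. n2.tag = "ry"  ["ry"]
5. n2.ok = 7  [7]
6. n3.lab = 10  [A.off + 19]
7. n4.depth = 21  [terminal]
8. n5.off = 16  [f.depth - 5]
9. n5.tag = "mp"  ["mp"]
10. n5.ok = 22  [S.lab + f.depth - 9]
11. n6.acc = false  [terminal]
12. n5.val = 9  [A.ok + A.off - 29]
13. n7.off = 9  [f.depth - 12]
14. n7.tag = "vq"  ["vq"]
15. n7.ok = -8  [f.depth - 29]
16. n8.wid = "xz"  [terminal]
17. n9.depth = 7  [terminal]
18. n7.val = -7  [A.off + f.depth - 23]
19. n3.ok = -7  [f.depth - 28]
20. n2.val = 4  [A.off * 2 + 22]
21. n10.lab = 4  [S₀.lab + 11]
22. n11.lim = 4  [S.lab * 3 - 8]
23. n11.idx = 7  [S.lab + 3]
24. n11.pre = "rr"  ["rr"]
25. n12.acc = false  [terminal]
26. n13.env = "qw"  [terminal]
27. n14.wid = "ur"  [terminal]
28. n11.off = false  [c.acc == true]
29. n10.ok = 7  [S.lab * 2 - 1]
30. n0.ok = 0  [S₁.ok * -1 + 7]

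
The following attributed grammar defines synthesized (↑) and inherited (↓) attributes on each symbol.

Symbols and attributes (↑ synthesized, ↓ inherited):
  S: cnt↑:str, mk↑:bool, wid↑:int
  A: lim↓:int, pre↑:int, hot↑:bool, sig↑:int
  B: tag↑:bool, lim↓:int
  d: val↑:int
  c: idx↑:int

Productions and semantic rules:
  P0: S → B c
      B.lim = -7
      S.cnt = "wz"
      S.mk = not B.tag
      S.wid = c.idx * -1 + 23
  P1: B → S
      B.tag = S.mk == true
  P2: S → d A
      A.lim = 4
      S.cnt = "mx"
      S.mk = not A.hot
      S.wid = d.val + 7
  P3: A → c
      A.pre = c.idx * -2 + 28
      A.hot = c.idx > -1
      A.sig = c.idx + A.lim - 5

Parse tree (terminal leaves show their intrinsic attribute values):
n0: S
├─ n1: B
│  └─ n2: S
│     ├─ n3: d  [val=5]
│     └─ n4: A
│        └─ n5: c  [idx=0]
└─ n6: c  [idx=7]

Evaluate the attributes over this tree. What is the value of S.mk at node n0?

true

1. n1.lim = -7  [-7]
2. n3.val = 5  [terminal]
3. n4.lim = 4  [4]
4. n5.idx = 0  [terminal]
5. n4.pre = 28  [c.idx * -2 + 28]
6. n4.hot = true  [c.idx > -1]
7. n4.sig = -1  [c.idx + A.lim - 5]
8. n2.cnt = "mx"  ["mx"]
9. n2.mk = false  [not A.hot]
10. n2.wid = 12  [d.val + 7]
11. n1.tag = false  [S.mk == true]
12. n6.idx = 7  [terminal]
13. n0.cnt = "wz"  ["wz"]
14. n0.mk = true  [not B.tag]
15. n0.wid = 16  [c.idx * -1 + 23]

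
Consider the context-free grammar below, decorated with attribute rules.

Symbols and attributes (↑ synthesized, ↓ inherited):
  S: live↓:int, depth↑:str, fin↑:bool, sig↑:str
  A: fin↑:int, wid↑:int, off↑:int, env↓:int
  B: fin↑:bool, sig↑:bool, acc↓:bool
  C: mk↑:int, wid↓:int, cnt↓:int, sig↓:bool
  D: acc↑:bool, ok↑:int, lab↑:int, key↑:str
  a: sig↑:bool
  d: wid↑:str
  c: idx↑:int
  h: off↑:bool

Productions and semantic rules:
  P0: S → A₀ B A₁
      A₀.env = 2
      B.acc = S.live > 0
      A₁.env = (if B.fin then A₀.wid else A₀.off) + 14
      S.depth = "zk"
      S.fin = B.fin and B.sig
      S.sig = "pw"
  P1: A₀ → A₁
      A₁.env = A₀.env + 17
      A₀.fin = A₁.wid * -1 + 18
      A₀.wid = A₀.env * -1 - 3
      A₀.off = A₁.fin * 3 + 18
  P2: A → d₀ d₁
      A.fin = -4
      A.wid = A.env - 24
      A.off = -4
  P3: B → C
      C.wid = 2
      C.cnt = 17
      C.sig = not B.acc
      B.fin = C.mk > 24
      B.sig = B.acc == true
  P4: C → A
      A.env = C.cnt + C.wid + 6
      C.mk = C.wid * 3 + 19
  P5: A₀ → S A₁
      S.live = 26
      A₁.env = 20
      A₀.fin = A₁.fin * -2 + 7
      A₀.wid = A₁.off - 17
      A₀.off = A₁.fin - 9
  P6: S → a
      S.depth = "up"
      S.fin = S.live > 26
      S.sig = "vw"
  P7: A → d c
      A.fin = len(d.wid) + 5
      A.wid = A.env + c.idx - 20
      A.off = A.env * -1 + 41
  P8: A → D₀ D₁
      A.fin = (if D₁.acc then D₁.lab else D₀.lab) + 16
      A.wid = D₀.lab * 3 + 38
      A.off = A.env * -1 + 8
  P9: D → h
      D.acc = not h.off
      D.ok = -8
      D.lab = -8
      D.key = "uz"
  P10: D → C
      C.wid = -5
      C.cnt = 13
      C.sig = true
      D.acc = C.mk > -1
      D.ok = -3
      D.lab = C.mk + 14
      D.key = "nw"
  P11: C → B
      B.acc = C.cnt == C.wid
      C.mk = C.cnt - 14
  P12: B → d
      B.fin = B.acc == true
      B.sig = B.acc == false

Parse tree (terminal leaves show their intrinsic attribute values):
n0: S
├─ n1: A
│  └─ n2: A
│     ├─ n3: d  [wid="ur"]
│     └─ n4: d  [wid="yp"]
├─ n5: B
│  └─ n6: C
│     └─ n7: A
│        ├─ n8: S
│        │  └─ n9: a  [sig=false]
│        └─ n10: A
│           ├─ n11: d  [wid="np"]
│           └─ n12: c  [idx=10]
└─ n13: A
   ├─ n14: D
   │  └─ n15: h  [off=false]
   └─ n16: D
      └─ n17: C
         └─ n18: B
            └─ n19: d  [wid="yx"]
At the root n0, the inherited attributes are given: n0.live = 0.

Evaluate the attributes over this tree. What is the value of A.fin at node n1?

23

1. n0.live = 0  [given at root]
2. n1.env = 2  [2]
3. n2.env = 19  [A₀.env + 17]
4. n3.wid = "ur"  [terminal]
5. n4.wid = "yp"  [terminal]
6. n2.fin = -4  [-4]
7. n2.wid = -5  [A.env - 24]
8. n2.off = -4  [-4]
9. n1.fin = 23  [A₁.wid * -1 + 18]
10. n1.wid = -5  [A₀.env * -1 - 3]
11. n1.off = 6  [A₁.fin * 3 + 18]
12. n5.acc = false  [S.live > 0]
13. n6.wid = 2  [2]
14. n6.cnt = 17  [17]
15. n6.sig = true  [not B.acc]
16. n7.env = 25  [C.cnt + C.wid + 6]
17. n8.live = 26  [26]
18. n9.sig = false  [terminal]
19. n8.depth = "up"  ["up"]
20. n8.fin = false  [S.live > 26]
21. n8.sig = "vw"  ["vw"]
22. n10.env = 20  [20]
23. n11.wid = "np"  [terminal]
24. n12.idx = 10  [terminal]
25. n10.fin = 7  [len(d.wid) + 5]
26. n10.wid = 10  [A.env + c.idx - 20]
27. n10.off = 21  [A.env * -1 + 41]
28. n7.fin = -7  [A₁.fin * -2 + 7]
29. n7.wid = 4  [A₁.off - 17]
30. n7.off = -2  [A₁.fin - 9]
31. n6.mk = 25  [C.wid * 3 + 19]
32. n5.fin = true  [C.mk > 24]
33. n5.sig = false  [B.acc == true]
34. n13.env = 9  [(if B.fin then A₀.wid else A₀.off) + 14]
35. n15.off = false  [terminal]
36. n14.acc = true  [not h.off]
37. n14.ok = -8  [-8]
38. n14.lab = -8  [-8]
39. n14.key = "uz"  ["uz"]
40. n17.wid = -5  [-5]
41. n17.cnt = 13  [13]
42. n17.sig = true  [true]
43. n18.acc = false  [C.cnt == C.wid]
44. n19.wid = "yx"  [terminal]
45. n18.fin = false  [B.acc == true]
46. n18.sig = true  [B.acc == false]
47. n17.mk = -1  [C.cnt - 14]
48. n16.acc = false  [C.mk > -1]
49. n16.ok = -3  [-3]
50. n16.lab = 13  [C.mk + 14]
51. n16.key = "nw"  ["nw"]
52. n13.fin = 8  [(if D₁.acc then D₁.lab else D₀.lab) + 16]
53. n13.wid = 14  [D₀.lab * 3 + 38]
54. n13.off = -1  [A.env * -1 + 8]
55. n0.depth = "zk"  ["zk"]
56. n0.fin = false  [B.fin and B.sig]
57. n0.sig = "pw"  ["pw"]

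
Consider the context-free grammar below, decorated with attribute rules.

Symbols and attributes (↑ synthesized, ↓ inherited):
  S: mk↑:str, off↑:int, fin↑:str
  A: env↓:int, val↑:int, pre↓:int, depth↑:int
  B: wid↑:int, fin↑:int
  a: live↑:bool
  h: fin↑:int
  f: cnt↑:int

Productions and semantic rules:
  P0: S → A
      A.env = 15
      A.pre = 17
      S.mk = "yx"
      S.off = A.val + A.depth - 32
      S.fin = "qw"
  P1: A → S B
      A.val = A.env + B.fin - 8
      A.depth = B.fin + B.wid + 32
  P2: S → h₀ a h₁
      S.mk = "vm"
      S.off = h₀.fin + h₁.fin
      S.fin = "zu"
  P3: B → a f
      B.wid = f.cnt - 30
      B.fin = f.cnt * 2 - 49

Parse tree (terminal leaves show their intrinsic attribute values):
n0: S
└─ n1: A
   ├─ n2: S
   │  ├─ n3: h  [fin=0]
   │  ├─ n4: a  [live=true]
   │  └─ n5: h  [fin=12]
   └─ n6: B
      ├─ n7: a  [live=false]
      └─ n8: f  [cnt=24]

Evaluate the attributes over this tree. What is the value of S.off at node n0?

1. n1.env = 15  [15]
2. n1.pre = 17  [17]
3. n3.fin = 0  [terminal]
4. n4.live = true  [terminal]
5. n5.fin = 12  [terminal]
6. n2.mk = "vm"  ["vm"]
7. n2.off = 12  [h₀.fin + h₁.fin]
8. n2.fin = "zu"  ["zu"]
9. n7.live = false  [terminal]
10. n8.cnt = 24  [terminal]
11. n6.wid = -6  [f.cnt - 30]
12. n6.fin = -1  [f.cnt * 2 - 49]
13. n1.val = 6  [A.env + B.fin - 8]
14. n1.depth = 25  [B.fin + B.wid + 32]
15. n0.mk = "yx"  ["yx"]
16. n0.off = -1  [A.val + A.depth - 32]
17. n0.fin = "qw"  ["qw"]

-1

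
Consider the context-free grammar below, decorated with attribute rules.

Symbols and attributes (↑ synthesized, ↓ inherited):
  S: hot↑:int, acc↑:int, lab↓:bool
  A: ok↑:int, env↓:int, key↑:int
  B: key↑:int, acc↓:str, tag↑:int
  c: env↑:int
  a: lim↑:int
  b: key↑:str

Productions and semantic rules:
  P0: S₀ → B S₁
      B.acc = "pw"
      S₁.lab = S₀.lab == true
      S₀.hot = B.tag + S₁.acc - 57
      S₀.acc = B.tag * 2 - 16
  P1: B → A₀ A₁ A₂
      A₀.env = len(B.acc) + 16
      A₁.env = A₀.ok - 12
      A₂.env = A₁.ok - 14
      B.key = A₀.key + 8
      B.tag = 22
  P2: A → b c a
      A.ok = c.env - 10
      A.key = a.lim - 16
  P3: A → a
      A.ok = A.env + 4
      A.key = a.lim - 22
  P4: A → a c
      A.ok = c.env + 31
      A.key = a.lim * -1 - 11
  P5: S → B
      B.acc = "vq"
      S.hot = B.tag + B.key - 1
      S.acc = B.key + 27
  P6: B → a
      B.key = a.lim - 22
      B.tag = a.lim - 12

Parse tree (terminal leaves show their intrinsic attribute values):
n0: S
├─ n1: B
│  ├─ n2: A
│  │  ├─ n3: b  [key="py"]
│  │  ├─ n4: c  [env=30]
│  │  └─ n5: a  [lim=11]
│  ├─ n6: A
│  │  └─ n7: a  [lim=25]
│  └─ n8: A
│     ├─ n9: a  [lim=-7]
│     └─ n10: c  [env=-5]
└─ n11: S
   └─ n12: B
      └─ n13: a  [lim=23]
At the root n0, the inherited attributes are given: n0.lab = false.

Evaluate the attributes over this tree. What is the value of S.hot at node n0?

1. n0.lab = false  [given at root]
2. n1.acc = "pw"  ["pw"]
3. n2.env = 18  [len(B.acc) + 16]
4. n3.key = "py"  [terminal]
5. n4.env = 30  [terminal]
6. n5.lim = 11  [terminal]
7. n2.ok = 20  [c.env - 10]
8. n2.key = -5  [a.lim - 16]
9. n6.env = 8  [A₀.ok - 12]
10. n7.lim = 25  [terminal]
11. n6.ok = 12  [A.env + 4]
12. n6.key = 3  [a.lim - 22]
13. n8.env = -2  [A₁.ok - 14]
14. n9.lim = -7  [terminal]
15. n10.env = -5  [terminal]
16. n8.ok = 26  [c.env + 31]
17. n8.key = -4  [a.lim * -1 - 11]
18. n1.key = 3  [A₀.key + 8]
19. n1.tag = 22  [22]
20. n11.lab = false  [S₀.lab == true]
21. n12.acc = "vq"  ["vq"]
22. n13.lim = 23  [terminal]
23. n12.key = 1  [a.lim - 22]
24. n12.tag = 11  [a.lim - 12]
25. n11.hot = 11  [B.tag + B.key - 1]
26. n11.acc = 28  [B.key + 27]
27. n0.hot = -7  [B.tag + S₁.acc - 57]
28. n0.acc = 28  [B.tag * 2 - 16]

-7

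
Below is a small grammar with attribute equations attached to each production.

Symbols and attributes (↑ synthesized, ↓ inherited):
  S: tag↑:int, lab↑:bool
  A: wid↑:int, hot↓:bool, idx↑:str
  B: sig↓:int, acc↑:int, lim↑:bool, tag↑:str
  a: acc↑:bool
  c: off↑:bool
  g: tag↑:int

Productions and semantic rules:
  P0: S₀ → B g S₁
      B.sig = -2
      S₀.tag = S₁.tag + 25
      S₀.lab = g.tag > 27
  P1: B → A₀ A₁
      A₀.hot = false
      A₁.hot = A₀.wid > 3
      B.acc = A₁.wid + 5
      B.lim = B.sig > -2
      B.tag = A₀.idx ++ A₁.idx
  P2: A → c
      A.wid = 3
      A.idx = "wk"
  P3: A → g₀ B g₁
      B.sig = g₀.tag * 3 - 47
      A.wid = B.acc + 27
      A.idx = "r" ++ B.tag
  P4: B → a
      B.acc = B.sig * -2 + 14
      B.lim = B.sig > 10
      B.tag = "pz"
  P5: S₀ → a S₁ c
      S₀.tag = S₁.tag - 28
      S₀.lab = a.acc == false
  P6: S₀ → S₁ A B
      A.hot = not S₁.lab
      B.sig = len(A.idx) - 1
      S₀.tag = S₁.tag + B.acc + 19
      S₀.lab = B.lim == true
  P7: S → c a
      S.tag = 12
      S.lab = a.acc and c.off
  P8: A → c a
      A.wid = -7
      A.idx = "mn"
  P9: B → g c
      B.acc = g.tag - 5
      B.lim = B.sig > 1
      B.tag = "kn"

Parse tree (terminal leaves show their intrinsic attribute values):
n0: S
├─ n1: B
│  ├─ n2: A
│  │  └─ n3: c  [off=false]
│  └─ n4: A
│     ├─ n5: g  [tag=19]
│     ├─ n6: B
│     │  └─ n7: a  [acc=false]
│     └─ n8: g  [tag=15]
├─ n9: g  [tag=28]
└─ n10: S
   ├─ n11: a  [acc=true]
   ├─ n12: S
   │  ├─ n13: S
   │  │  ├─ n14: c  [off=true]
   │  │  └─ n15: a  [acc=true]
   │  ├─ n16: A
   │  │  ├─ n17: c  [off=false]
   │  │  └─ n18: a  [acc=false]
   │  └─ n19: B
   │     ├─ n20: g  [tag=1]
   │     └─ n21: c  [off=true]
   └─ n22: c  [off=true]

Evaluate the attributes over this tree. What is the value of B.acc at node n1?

26

1. n1.sig = -2  [-2]
2. n2.hot = false  [false]
3. n3.off = false  [terminal]
4. n2.wid = 3  [3]
5. n2.idx = "wk"  ["wk"]
6. n4.hot = false  [A₀.wid > 3]
7. n5.tag = 19  [terminal]
8. n6.sig = 10  [g₀.tag * 3 - 47]
9. n7.acc = false  [terminal]
10. n6.acc = -6  [B.sig * -2 + 14]
11. n6.lim = false  [B.sig > 10]
12. n6.tag = "pz"  ["pz"]
13. n8.tag = 15  [terminal]
14. n4.wid = 21  [B.acc + 27]
15. n4.idx = "rpz"  ["r" ++ B.tag]
16. n1.acc = 26  [A₁.wid + 5]
17. n1.lim = false  [B.sig > -2]
18. n1.tag = "wkrpz"  [A₀.idx ++ A₁.idx]
19. n9.tag = 28  [terminal]
20. n11.acc = true  [terminal]
21. n14.off = true  [terminal]
22. n15.acc = true  [terminal]
23. n13.tag = 12  [12]
24. n13.lab = true  [a.acc and c.off]
25. n16.hot = false  [not S₁.lab]
26. n17.off = false  [terminal]
27. n18.acc = false  [terminal]
28. n16.wid = -7  [-7]
29. n16.idx = "mn"  ["mn"]
30. n19.sig = 1  [len(A.idx) - 1]
31. n20.tag = 1  [terminal]
32. n21.off = true  [terminal]
33. n19.acc = -4  [g.tag - 5]
34. n19.lim = false  [B.sig > 1]
35. n19.tag = "kn"  ["kn"]
36. n12.tag = 27  [S₁.tag + B.acc + 19]
37. n12.lab = false  [B.lim == true]
38. n22.off = true  [terminal]
39. n10.tag = -1  [S₁.tag - 28]
40. n10.lab = false  [a.acc == false]
41. n0.tag = 24  [S₁.tag + 25]
42. n0.lab = true  [g.tag > 27]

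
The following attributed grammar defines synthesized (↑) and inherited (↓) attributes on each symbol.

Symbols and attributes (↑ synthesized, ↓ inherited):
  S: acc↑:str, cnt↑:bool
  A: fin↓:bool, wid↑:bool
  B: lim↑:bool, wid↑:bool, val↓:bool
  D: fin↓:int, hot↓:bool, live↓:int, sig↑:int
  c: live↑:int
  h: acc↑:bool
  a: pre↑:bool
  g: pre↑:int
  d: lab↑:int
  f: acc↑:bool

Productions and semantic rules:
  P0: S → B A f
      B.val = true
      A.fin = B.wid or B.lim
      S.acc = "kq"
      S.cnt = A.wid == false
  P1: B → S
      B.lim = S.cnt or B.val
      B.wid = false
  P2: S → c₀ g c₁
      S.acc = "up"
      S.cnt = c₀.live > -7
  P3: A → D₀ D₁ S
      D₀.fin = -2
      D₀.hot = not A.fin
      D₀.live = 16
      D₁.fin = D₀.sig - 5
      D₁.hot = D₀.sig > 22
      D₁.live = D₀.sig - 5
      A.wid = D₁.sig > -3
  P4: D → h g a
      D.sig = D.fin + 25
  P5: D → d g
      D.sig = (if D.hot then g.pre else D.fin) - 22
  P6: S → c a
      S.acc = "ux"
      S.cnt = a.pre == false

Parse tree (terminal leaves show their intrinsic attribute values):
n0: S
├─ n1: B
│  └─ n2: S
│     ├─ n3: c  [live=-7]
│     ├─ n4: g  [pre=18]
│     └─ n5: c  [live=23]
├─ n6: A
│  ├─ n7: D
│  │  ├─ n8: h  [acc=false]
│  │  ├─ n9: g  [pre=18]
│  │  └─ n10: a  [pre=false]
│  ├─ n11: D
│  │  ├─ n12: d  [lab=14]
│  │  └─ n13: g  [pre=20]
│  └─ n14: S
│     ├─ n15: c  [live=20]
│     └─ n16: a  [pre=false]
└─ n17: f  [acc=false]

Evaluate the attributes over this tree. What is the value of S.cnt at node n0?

1. n1.val = true  [true]
2. n3.live = -7  [terminal]
3. n4.pre = 18  [terminal]
4. n5.live = 23  [terminal]
5. n2.acc = "up"  ["up"]
6. n2.cnt = false  [c₀.live > -7]
7. n1.lim = true  [S.cnt or B.val]
8. n1.wid = false  [false]
9. n6.fin = true  [B.wid or B.lim]
10. n7.fin = -2  [-2]
11. n7.hot = false  [not A.fin]
12. n7.live = 16  [16]
13. n8.acc = false  [terminal]
14. n9.pre = 18  [terminal]
15. n10.pre = false  [terminal]
16. n7.sig = 23  [D.fin + 25]
17. n11.fin = 18  [D₀.sig - 5]
18. n11.hot = true  [D₀.sig > 22]
19. n11.live = 18  [D₀.sig - 5]
20. n12.lab = 14  [terminal]
21. n13.pre = 20  [terminal]
22. n11.sig = -2  [(if D.hot then g.pre else D.fin) - 22]
23. n15.live = 20  [terminal]
24. n16.pre = false  [terminal]
25. n14.acc = "ux"  ["ux"]
26. n14.cnt = true  [a.pre == false]
27. n6.wid = true  [D₁.sig > -3]
28. n17.acc = false  [terminal]
29. n0.acc = "kq"  ["kq"]
30. n0.cnt = false  [A.wid == false]

false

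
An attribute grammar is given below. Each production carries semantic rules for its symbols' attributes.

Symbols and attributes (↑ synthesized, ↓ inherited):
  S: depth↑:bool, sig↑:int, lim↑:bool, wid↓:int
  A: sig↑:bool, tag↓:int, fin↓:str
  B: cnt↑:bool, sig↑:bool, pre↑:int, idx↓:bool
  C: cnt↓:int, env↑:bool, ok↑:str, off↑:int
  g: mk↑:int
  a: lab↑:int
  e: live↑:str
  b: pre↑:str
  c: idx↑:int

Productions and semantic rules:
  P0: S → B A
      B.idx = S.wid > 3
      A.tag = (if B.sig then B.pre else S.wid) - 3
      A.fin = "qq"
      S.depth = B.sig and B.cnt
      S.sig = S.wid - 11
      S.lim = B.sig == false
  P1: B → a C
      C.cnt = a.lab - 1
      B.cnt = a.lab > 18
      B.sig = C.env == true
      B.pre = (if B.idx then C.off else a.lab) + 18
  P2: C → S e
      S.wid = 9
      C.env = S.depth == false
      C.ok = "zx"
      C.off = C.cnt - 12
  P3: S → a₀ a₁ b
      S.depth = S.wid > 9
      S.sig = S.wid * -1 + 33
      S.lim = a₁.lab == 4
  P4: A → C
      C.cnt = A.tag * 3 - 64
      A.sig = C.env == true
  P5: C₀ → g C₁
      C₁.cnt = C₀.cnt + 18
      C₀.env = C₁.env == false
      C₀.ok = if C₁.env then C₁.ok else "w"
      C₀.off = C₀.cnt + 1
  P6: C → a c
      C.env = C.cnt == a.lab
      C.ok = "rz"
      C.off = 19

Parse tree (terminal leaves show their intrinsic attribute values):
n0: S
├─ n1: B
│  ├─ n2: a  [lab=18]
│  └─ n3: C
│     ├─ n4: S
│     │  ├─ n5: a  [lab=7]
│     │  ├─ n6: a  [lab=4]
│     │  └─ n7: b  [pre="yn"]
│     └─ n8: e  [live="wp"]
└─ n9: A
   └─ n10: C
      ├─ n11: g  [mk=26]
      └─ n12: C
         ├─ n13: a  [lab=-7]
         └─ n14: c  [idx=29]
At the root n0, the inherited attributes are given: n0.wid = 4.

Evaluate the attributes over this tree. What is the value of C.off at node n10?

1. n0.wid = 4  [given at root]
2. n1.idx = true  [S.wid > 3]
3. n2.lab = 18  [terminal]
4. n3.cnt = 17  [a.lab - 1]
5. n4.wid = 9  [9]
6. n5.lab = 7  [terminal]
7. n6.lab = 4  [terminal]
8. n7.pre = "yn"  [terminal]
9. n4.depth = false  [S.wid > 9]
10. n4.sig = 24  [S.wid * -1 + 33]
11. n4.lim = true  [a₁.lab == 4]
12. n8.live = "wp"  [terminal]
13. n3.env = true  [S.depth == false]
14. n3.ok = "zx"  ["zx"]
15. n3.off = 5  [C.cnt - 12]
16. n1.cnt = false  [a.lab > 18]
17. n1.sig = true  [C.env == true]
18. n1.pre = 23  [(if B.idx then C.off else a.lab) + 18]
19. n9.tag = 20  [(if B.sig then B.pre else S.wid) - 3]
20. n9.fin = "qq"  ["qq"]
21. n10.cnt = -4  [A.tag * 3 - 64]
22. n11.mk = 26  [terminal]
23. n12.cnt = 14  [C₀.cnt + 18]
24. n13.lab = -7  [terminal]
25. n14.idx = 29  [terminal]
26. n12.env = false  [C.cnt == a.lab]
27. n12.ok = "rz"  ["rz"]
28. n12.off = 19  [19]
29. n10.env = true  [C₁.env == false]
30. n10.ok = "w"  [if C₁.env then C₁.ok else "w"]
31. n10.off = -3  [C₀.cnt + 1]
32. n9.sig = true  [C.env == true]
33. n0.depth = false  [B.sig and B.cnt]
34. n0.sig = -7  [S.wid - 11]
35. n0.lim = false  [B.sig == false]

-3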